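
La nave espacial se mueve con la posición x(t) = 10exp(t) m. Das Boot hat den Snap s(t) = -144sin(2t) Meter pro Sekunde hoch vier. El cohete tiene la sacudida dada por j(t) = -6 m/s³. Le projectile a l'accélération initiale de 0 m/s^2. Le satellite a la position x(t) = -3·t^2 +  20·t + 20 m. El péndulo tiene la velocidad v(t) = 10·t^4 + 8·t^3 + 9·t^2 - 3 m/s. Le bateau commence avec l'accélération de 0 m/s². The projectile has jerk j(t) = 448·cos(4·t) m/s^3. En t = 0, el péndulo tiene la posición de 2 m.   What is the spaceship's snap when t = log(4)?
To solve this, we need to take 4 derivatives of our position equation x(t) = 10·exp(t). Differentiating position, we get velocity: v(t) = 10·exp(t). Taking d/dt of v(t), we find a(t) = 10·exp(t). Taking d/dt of a(t), we find j(t) = 10·exp(t). The derivative of jerk gives snap: s(t) = 10·exp(t). From the given snap equation s(t) = 10·exp(t), we substitute t = log(4) to get s = 40.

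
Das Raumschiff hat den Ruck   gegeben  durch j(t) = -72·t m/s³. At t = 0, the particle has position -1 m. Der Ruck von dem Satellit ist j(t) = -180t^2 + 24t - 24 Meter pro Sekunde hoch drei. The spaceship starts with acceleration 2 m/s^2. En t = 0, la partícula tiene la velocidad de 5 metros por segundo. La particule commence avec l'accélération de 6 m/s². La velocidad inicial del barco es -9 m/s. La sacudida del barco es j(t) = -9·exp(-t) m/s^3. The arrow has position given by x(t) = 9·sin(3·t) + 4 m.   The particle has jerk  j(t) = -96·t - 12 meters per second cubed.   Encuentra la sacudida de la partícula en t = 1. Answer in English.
We have jerk j(t) = -96·t - 12. Substituting t = 1: j(1) = -108.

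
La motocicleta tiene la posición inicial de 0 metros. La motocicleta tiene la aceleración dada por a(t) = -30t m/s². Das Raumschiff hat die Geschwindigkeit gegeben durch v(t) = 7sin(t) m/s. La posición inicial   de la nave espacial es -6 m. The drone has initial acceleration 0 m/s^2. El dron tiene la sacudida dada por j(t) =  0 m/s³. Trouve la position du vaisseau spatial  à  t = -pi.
Nous devons trouver l'intégrale de notre équation de la vitesse v(t) = 7·sin(t) 1 fois. L'intégrale de la vitesse est la position. En utilisant x(0) = -6, nous obtenons x(t) = 1 - 7·cos(t). De l'équation de la position x(t) = 1 - 7·cos(t), nous substituons t = -pi pour obtenir x = 8.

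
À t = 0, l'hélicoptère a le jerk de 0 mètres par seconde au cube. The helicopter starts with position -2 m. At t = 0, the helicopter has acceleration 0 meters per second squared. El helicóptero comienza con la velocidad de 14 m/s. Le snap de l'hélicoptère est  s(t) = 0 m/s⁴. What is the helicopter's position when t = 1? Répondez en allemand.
Ausgehend von dem Snap s(t) = 0, nehmen wir 4 Stammfunktionen. Durch Integration von dem Snap und Verwendung der Anfangsbedingung j(0) = 0, erhalten wir j(t) = 0. Das Integral von dem Ruck, mit a(0) = 0, ergibt die Beschleunigung: a(t) = 0. Durch Integration von der Beschleunigung und Verwendung der Anfangsbedingung v(0) = 14, erhalten wir v(t) = 14. Durch Integration von der Geschwindigkeit und Verwendung der Anfangsbedingung x(0) = -2, erhalten wir x(t) = 14·t - 2. Mit x(t) = 14·t - 2 und Einsetzen von t = 1, finden wir x = 12.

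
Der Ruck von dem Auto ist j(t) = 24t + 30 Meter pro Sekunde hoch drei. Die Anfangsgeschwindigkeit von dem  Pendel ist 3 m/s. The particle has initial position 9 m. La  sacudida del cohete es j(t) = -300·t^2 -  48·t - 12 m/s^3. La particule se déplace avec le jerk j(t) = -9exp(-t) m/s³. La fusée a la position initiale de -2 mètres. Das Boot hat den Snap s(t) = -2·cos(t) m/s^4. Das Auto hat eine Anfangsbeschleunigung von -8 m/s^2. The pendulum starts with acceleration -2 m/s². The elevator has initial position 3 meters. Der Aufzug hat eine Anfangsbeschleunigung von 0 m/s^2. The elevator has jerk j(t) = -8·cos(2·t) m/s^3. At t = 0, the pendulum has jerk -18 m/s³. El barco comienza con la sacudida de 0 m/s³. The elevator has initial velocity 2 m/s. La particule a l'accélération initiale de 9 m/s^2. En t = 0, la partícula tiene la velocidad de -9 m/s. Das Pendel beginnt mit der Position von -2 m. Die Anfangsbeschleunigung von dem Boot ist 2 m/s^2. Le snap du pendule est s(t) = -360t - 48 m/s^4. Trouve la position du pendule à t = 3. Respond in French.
Pour résoudre ceci, nous devons prendre 4 primitives de notre équation du snap s(t) = -360·t - 48. En prenant ∫s(t)dt et en appliquant j(0) = -18, nous trouvons j(t) = -180·t^2 - 48·t - 18. L'intégrale du jerk est l'accélération. En utilisant a(0) = -2, nous obtenons a(t) = -60·t^3 - 24·t^2 - 18·t - 2. En prenant ∫a(t)dt et en appliquant v(0) = 3, nous trouvons v(t) = -15·t^4 - 8·t^3 - 9·t^2 - 2·t + 3. En intégrant la vitesse et en utilisant la condition initiale x(0) = -2, nous obtenons x(t) = -3·t^5 - 2·t^4 - 3·t^3 - t^2 + 3·t - 2. De l'équation de la position x(t) = -3·t^5 - 2·t^4 - 3·t^3 - t^2 + 3·t - 2, nous substituons t = 3 pour obtenir x = -974.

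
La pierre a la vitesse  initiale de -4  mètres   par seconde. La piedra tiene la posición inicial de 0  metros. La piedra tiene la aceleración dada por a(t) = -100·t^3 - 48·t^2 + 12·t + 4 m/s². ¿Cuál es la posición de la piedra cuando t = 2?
Necesitamos integrar nuestra ecuación de la aceleración a(t) = -100·t^3 - 48·t^2 + 12·t + 4 2 veces. Integrando la aceleración y usando la condición inicial v(0) = -4, obtenemos v(t) = -25·t^4 - 16·t^3 + 6·t^2 + 4·t - 4. La integral de la velocidad es la posición. Usando x(0) = 0, obtenemos x(t) = -5·t^5 - 4·t^4 + 2·t^3 + 2·t^2 - 4·t. Usando x(t) = -5·t^5 - 4·t^4 + 2·t^3 + 2·t^2 - 4·t y sustituyendo t = 2, encontramos x = -208.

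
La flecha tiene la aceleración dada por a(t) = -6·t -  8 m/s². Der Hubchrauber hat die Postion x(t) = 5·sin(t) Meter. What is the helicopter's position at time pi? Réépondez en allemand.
Wir haben die Position x(t) = 5·sin(t). Durch Einsetzen von t = pi: x(pi) = 0.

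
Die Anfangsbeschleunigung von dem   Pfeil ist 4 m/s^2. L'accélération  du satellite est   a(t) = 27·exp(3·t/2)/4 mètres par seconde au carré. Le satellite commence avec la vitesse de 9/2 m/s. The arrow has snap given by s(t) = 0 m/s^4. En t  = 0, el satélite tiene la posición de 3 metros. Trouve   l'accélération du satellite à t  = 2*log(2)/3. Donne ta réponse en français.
De l'équation de l'accélération a(t) = 27·exp(3·t/2)/4, nous substituons t = 2*log(2)/3 pour obtenir a = 27/2.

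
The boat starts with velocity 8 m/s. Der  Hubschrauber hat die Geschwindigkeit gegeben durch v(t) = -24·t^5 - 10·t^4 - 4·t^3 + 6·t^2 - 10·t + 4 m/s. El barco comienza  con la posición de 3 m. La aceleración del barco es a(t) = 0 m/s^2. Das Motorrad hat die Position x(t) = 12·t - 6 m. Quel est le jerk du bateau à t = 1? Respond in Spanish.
Para resolver esto, necesitamos tomar 1 derivada de nuestra ecuación de la aceleración a(t) = 0. Derivando la aceleración, obtenemos la sacudida: j(t) = 0. Usando j(t) = 0 y sustituyendo t = 1, encontramos j = 0.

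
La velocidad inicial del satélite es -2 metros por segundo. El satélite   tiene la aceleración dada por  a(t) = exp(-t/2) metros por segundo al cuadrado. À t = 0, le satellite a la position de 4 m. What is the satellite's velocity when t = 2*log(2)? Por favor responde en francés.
Pour résoudre ceci, nous devons prendre 1 intégrale de notre équation de l'accélération a(t) = exp(-t/2). La primitive de l'accélération, avec v(0) = -2, donne la vitesse: v(t) = -2·exp(-t/2). En utilisant v(t) = -2·exp(-t/2) et en substituant t = 2*log(2), nous trouvons v = -1.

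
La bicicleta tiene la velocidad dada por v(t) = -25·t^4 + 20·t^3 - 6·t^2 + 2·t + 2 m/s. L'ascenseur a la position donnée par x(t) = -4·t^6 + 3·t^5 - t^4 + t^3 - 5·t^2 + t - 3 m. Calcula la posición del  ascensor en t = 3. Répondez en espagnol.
Tenemos la posición x(t) = -4·t^6 + 3·t^5 - t^4 + t^3 - 5·t^2 + t - 3. Sustituyendo t = 3: x(3) = -2286.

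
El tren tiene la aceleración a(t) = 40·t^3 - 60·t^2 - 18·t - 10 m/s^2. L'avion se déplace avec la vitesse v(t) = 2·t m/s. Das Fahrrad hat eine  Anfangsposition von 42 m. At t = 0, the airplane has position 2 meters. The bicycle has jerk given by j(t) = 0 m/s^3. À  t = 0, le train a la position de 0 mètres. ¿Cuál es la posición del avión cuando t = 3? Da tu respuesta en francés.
Nous devons intégrer notre équation de la vitesse v(t) = 2·t 1 fois. La primitive de la vitesse est la position. En utilisant x(0) = 2, nous obtenons x(t) = t^2 + 2. De l'équation de la position x(t) = t^2 + 2, nous substituons t = 3 pour obtenir x = 11.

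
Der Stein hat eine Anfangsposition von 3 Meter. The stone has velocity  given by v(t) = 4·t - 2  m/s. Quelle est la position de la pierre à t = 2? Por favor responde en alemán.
Ausgehend von der Geschwindigkeit v(t) = 4·t - 2, nehmen wir 1 Stammfunktion. Durch Integration von der Geschwindigkeit und Verwendung der Anfangsbedingung x(0) = 3, erhalten wir x(t) = 2·t^2 - 2·t + 3. Mit x(t) = 2·t^2 - 2·t + 3 und Einsetzen von t = 2, finden wir x = 7.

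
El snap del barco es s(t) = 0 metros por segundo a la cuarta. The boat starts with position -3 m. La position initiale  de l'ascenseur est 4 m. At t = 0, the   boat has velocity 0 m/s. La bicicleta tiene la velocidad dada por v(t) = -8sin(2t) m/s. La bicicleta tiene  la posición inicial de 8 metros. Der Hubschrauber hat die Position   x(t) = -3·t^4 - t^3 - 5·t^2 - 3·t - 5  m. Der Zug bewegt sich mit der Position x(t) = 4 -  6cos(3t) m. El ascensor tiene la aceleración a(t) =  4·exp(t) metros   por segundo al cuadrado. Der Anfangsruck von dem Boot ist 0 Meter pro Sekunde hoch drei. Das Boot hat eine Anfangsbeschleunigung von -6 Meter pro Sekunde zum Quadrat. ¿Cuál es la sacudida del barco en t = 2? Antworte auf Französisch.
En partant du snap s(t) = 0, nous prenons 1 primitive. En prenant ∫s(t)dt et en appliquant j(0) = 0, nous trouvons j(t) = 0. De l'équation du jerk j(t) = 0, nous substituons t = 2 pour obtenir j = 0.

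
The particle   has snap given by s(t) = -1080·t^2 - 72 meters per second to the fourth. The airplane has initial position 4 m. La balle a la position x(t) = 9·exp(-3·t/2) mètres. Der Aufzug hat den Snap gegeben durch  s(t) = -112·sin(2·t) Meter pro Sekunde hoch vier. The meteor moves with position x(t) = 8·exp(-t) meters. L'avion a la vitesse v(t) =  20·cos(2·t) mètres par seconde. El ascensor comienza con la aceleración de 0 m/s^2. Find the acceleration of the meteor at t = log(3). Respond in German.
Ausgehend von der Position x(t) = 8·exp(-t), nehmen wir 2 Ableitungen. Die Ableitung von der Position ergibt die Geschwindigkeit: v(t) = -8·exp(-t). Mit d/dt von v(t) finden wir a(t) = 8·exp(-t). Aus der Gleichung für die Beschleunigung a(t) = 8·exp(-t), setzen wir t = log(3) ein und erhalten a = 8/3.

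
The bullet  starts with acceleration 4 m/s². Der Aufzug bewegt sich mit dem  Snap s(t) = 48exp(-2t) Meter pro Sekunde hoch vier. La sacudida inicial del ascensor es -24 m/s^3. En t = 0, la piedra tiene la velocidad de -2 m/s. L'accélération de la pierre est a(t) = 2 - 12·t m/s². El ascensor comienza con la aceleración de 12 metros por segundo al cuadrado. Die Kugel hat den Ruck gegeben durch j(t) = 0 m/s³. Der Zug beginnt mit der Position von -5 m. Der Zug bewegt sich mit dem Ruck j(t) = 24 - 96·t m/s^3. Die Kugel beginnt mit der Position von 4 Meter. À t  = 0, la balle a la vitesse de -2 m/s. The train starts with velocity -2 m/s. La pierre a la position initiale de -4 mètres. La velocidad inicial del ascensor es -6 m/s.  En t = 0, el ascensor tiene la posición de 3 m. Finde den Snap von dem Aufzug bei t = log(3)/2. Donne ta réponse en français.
Nous avons le snap s(t) = 48·exp(-2·t). En substituant t = log(3)/2: s(log(3)/2) = 16.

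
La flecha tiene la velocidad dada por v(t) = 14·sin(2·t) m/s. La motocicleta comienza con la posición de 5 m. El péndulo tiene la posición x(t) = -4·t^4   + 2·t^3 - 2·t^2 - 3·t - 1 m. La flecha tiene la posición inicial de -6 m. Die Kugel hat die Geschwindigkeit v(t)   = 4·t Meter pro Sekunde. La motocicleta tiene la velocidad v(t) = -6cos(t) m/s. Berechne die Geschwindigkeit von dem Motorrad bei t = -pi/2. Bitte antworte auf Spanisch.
Tenemos la velocidad v(t) = -6·cos(t). Sustituyendo t = -pi/2: v(-pi/2) = 0.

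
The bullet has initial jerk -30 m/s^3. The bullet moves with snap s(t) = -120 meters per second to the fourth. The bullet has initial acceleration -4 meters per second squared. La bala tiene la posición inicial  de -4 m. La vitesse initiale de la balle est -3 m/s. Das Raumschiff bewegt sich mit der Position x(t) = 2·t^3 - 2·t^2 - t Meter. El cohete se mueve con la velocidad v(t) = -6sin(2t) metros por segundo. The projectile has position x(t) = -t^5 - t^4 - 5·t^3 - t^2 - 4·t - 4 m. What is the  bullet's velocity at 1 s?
To find the answer, we compute 3 antiderivatives of s(t) = -120. Integrating snap and using the initial condition j(0) = -30, we get j(t) = -120·t - 30. The antiderivative of jerk is acceleration. Using a(0) = -4, we get a(t) = -60·t^2 - 30·t - 4. The integral of acceleration, with v(0) = -3, gives velocity: v(t) = -20·t^3 - 15·t^2 - 4·t - 3. Using v(t) = -20·t^3 - 15·t^2 - 4·t - 3 and substituting t = 1, we find v = -42.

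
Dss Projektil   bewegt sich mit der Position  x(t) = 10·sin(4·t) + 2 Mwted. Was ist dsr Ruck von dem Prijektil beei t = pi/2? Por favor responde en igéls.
We must differentiate our position equation x(t) = 10·sin(4·t) + 2 3 times. The derivative of position gives velocity: v(t) = 40·cos(4·t). Differentiating velocity, we get acceleration: a(t) = -160·sin(4·t). Taking d/dt of a(t), we find j(t) = -640·cos(4·t). We have jerk j(t) = -640·cos(4·t). Substituting t = pi/2: j(pi/2) = -640.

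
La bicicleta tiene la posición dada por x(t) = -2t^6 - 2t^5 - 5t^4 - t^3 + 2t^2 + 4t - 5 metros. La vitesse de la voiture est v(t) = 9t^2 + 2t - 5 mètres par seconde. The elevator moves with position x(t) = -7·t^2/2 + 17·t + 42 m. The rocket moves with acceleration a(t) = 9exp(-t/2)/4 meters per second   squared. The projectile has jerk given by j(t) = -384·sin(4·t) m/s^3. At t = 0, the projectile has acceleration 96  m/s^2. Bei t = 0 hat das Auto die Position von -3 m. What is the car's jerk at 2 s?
We must differentiate our velocity equation v(t) = 9·t^2 + 2·t - 5 2 times. Taking d/dt of v(t), we find a(t) = 18·t + 2. Taking d/dt of a(t), we find j(t) = 18. We have jerk j(t) = 18. Substituting t = 2: j(2) = 18.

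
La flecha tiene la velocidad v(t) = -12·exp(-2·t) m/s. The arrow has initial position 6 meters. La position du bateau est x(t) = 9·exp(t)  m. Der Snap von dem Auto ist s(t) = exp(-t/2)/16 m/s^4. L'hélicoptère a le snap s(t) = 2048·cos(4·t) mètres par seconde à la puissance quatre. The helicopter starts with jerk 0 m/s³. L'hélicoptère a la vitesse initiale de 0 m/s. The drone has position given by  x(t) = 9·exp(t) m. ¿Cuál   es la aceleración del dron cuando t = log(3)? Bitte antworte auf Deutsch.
Um dies zu lösen, müssen wir 2 Ableitungen unserer Gleichung für die Position x(t) = 9·exp(t) nehmen. Durch Ableiten von der Position erhalten wir die Geschwindigkeit: v(t) = 9·exp(t). Die Ableitung von der Geschwindigkeit ergibt die Beschleunigung: a(t) = 9·exp(t). Mit a(t) = 9·exp(t) und Einsetzen von t = log(3), finden wir a = 27.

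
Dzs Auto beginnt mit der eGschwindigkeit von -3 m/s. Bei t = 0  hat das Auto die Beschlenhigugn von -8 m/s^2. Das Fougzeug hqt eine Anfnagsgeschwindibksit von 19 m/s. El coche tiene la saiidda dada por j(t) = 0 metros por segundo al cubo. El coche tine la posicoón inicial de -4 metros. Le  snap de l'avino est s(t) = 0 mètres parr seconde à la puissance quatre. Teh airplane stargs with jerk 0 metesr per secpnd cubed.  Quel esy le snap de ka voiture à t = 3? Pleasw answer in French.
Pour résoudre ceci, nous devons prendre 1 dérivée de notre équation du jerk j(t) = 0. En dérivant le jerk, nous obtenons le snap: s(t) = 0. De l'équation du snap s(t) = 0, nous substituons t = 3 pour obtenir s = 0.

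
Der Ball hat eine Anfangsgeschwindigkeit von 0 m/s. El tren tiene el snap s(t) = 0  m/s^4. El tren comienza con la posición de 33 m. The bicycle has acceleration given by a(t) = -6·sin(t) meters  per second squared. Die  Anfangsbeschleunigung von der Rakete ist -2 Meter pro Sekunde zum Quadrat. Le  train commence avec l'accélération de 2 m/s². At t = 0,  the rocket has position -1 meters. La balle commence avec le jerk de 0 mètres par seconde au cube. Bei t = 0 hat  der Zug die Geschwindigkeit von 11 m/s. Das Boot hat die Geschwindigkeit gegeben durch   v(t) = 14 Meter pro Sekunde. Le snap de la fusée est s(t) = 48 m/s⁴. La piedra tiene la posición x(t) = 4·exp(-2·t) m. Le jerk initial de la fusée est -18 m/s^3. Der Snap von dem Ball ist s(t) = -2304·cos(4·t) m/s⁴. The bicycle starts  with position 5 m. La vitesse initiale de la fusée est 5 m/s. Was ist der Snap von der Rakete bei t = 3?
Mit s(t) = 48 und Einsetzen von t = 3, finden wir s = 48.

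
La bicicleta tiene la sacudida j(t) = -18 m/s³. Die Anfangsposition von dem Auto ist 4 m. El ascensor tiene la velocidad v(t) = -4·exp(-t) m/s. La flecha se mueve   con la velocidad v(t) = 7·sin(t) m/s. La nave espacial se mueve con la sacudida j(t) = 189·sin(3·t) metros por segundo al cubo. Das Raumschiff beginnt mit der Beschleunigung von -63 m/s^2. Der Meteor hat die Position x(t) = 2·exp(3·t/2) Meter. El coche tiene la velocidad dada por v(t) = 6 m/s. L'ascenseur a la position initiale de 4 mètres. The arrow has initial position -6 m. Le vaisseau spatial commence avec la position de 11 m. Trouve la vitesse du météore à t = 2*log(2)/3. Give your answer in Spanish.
Debemos derivar nuestra ecuación de la posición x(t) = 2·exp(3·t/2) 1 vez. La derivada de la posición da la velocidad: v(t) = 3·exp(3·t/2). Usando v(t) = 3·exp(3·t/2) y sustituyendo t = 2*log(2)/3, encontramos v = 6.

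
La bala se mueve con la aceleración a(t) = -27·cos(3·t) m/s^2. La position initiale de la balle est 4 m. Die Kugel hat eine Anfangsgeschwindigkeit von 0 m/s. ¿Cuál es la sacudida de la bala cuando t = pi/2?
Debemos derivar nuestra ecuación de la aceleración a(t) = -27·cos(3·t) 1 vez. Tomando d/dt de a(t), encontramos j(t) = 81·sin(3·t). Usando j(t) = 81·sin(3·t) y sustituyendo t = pi/2, encontramos j = -81.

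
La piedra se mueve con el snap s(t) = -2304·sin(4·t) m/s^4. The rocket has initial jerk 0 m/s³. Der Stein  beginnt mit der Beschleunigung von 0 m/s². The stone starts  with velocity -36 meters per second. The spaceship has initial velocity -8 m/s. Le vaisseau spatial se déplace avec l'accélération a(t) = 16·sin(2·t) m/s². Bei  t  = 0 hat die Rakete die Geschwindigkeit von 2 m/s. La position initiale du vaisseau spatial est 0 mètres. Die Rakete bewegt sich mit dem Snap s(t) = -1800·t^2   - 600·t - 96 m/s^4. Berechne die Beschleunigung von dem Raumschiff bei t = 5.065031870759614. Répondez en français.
En utilisant a(t) = 16·sin(2·t) et en substituant t = 5.065031870759614, nous trouvons a = -10.3720233118453.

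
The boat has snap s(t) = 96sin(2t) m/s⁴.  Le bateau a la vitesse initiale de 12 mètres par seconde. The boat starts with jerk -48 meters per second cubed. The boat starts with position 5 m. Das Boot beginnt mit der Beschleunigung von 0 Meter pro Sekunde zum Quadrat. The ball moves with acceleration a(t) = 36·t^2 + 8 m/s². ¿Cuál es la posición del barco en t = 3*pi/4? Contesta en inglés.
To solve this, we need to take 4 antiderivatives of our snap equation s(t) = 96·sin(2·t). The integral of snap is jerk. Using j(0) = -48, we get j(t) = -48·cos(2·t). Integrating jerk and using the initial condition a(0) = 0, we get a(t) = -24·sin(2·t). Finding the antiderivative of a(t) and using v(0) = 12: v(t) = 12·cos(2·t). Finding the integral of v(t) and using x(0) = 5: x(t) = 6·sin(2·t) + 5. We have position x(t) = 6·sin(2·t) + 5. Substituting t = 3*pi/4: x(3*pi/4) = -1.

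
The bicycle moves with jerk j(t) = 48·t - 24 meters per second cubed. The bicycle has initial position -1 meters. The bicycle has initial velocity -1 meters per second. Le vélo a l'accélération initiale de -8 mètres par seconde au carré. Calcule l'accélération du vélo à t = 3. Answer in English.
We need to integrate our jerk equation j(t) = 48·t - 24 1 time. Integrating jerk and using the initial condition a(0) = -8, we get a(t) = 24·t^2 - 24·t - 8. From the given acceleration equation a(t) = 24·t^2 - 24·t - 8, we substitute t = 3 to get a = 136.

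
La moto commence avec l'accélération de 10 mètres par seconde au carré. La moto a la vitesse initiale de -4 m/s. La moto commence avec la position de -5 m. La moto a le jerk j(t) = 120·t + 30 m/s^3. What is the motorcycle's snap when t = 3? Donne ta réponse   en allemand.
Wir müssen unsere Gleichung für den Ruck j(t) = 120·t + 30 1-mal ableiten. Die Ableitung von dem Ruck ergibt den Snap: s(t) = 120. Aus der Gleichung für den Snap s(t) = 120, setzen wir t = 3 ein und erhalten s = 120.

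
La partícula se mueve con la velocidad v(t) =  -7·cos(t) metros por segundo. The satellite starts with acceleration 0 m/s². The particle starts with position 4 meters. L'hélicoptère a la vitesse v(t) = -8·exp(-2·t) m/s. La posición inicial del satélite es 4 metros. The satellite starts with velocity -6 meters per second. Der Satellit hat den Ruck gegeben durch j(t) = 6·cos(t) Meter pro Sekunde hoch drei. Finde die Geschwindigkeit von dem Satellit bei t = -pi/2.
Wir müssen das Integral unserer Gleichung für den Ruck j(t) = 6·cos(t) 2-mal finden. Die Stammfunktion von dem Ruck, mit a(0) = 0, ergibt die Beschleunigung: a(t) = 6·sin(t). Das Integral von der Beschleunigung, mit v(0) = -6, ergibt die Geschwindigkeit: v(t) = -6·cos(t). Mit v(t) = -6·cos(t) und Einsetzen von t = -pi/2, finden wir v = 0.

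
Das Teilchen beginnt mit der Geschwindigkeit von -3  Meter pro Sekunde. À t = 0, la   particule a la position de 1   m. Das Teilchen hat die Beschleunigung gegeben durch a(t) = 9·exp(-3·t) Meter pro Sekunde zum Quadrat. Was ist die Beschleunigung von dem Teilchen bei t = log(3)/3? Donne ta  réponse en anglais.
Using a(t) = 9·exp(-3·t) and substituting t = log(3)/3, we find a = 3.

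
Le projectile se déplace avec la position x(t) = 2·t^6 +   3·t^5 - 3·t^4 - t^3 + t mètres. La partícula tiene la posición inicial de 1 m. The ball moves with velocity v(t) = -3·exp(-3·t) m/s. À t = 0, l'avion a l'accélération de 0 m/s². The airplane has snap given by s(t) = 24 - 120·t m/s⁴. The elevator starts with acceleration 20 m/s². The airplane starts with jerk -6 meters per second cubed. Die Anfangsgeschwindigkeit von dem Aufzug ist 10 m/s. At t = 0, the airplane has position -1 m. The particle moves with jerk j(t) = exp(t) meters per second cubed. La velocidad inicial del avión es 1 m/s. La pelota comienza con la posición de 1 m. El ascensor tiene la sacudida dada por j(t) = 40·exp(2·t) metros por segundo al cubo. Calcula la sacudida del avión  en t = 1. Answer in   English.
To find the answer, we compute 1 integral of s(t) = 24 - 120·t. Taking ∫s(t)dt and applying j(0) = -6, we find j(t) = -60·t^2 + 24·t - 6. Using j(t) = -60·t^2 + 24·t - 6 and substituting t = 1, we find j = -42.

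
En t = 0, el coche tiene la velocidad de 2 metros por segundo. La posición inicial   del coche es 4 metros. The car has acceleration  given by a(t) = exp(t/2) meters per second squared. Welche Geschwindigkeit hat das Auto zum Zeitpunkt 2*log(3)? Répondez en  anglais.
Starting from acceleration a(t) = exp(t/2), we take 1 integral. The antiderivative of acceleration, with v(0) = 2, gives velocity: v(t) = 2·exp(t/2). Using v(t) = 2·exp(t/2) and substituting t = 2*log(3), we find v = 6.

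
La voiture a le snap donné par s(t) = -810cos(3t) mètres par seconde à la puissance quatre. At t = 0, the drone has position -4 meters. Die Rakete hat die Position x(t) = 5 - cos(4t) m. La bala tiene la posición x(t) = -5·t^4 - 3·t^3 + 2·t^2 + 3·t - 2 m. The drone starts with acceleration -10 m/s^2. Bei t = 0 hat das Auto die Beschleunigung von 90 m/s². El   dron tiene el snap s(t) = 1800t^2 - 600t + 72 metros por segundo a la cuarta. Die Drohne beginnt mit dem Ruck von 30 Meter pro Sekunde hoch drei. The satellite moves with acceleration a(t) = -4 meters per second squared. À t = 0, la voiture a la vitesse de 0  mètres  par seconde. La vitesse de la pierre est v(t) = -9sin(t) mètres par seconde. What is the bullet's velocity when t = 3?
Starting from position x(t) = -5·t^4 - 3·t^3 + 2·t^2 + 3·t - 2, we take 1 derivative. Differentiating position, we get velocity: v(t) = -20·t^3 - 9·t^2 + 4·t + 3. From the given velocity equation v(t) = -20·t^3 - 9·t^2 + 4·t + 3, we substitute t = 3 to get v = -606.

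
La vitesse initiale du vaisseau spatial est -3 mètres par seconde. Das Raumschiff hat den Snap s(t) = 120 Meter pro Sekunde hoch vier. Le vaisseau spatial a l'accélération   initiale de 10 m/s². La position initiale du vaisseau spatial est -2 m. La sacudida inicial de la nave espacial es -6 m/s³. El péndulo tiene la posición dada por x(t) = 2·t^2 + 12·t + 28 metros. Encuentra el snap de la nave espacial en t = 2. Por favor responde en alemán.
Mit s(t) = 120 und Einsetzen von t = 2, finden wir s = 120.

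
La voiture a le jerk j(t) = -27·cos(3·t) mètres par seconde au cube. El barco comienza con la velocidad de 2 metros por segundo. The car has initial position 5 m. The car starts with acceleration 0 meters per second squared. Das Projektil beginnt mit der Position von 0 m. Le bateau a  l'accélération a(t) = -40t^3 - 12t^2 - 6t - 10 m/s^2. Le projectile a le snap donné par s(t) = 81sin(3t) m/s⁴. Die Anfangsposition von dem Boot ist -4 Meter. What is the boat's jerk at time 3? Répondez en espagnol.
Debemos derivar nuestra ecuación de la aceleración a(t) = -40·t^3 - 12·t^2 - 6·t - 10 1 vez. Derivando la aceleración, obtenemos la sacudida: j(t) = -120·t^2 - 24·t - 6. Usando j(t) = -120·t^2 - 24·t - 6 y sustituyendo t = 3, encontramos j = -1158.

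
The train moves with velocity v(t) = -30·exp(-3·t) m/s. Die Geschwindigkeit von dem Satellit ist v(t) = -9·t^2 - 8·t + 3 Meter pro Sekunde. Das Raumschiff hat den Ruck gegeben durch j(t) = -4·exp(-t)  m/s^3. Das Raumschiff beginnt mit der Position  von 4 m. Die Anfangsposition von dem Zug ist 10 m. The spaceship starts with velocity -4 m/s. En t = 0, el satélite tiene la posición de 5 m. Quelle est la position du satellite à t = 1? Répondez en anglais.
We need to integrate our velocity equation v(t) = -9·t^2 - 8·t + 3 1 time. Integrating velocity and using the initial condition x(0) = 5, we get x(t) = -3·t^3 - 4·t^2 + 3·t + 5. We have position x(t) = -3·t^3 - 4·t^2 + 3·t + 5. Substituting t = 1: x(1) = 1.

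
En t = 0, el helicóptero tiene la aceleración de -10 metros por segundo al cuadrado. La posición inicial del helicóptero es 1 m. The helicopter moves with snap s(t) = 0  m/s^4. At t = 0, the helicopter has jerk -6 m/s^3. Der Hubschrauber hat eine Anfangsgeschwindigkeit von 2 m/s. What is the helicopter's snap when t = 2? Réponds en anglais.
Using s(t) = 0 and substituting t = 2, we find s = 0.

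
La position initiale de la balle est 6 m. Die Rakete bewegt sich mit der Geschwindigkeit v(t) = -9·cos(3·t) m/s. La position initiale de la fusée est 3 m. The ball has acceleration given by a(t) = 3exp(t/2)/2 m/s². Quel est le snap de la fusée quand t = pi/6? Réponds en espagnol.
Partiendo de la velocidad v(t) = -9·cos(3·t), tomamos 3 derivadas. La derivada de la velocidad da la aceleración: a(t) = 27·sin(3·t). Tomando d/dt de a(t), encontramos j(t) = 81·cos(3·t). Derivando la sacudida, obtenemos el snap: s(t) = -243·sin(3·t). Usando s(t) = -243·sin(3·t) y sustituyendo t = pi/6, encontramos s = -243.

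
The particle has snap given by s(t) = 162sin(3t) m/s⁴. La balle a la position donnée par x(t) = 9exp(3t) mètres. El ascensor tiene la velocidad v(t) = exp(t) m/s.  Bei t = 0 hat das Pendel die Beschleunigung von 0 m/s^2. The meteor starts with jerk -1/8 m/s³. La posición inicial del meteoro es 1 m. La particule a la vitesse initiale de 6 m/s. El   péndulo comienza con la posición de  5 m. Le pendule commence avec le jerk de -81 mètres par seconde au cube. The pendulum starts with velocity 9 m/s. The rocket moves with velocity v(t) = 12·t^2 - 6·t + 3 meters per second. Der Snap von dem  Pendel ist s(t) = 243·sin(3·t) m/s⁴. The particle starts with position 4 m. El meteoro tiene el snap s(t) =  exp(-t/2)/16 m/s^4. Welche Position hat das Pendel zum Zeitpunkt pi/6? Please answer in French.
Pour résoudre ceci, nous devons prendre 4 intégrales de notre équation du snap s(t) = 243·sin(3·t). La primitive du snap est le jerk. En utilisant j(0) = -81, nous obtenons j(t) = -81·cos(3·t). En intégrant le jerk et en utilisant la condition initiale a(0) = 0, nous obtenons a(t) = -27·sin(3·t). En prenant ∫a(t)dt et en appliquant v(0) = 9, nous trouvons v(t) = 9·cos(3·t). La primitive de la vitesse, avec x(0) = 5, donne la position: x(t) = 3·sin(3·t) + 5. En utilisant x(t) = 3·sin(3·t) + 5 et en substituant t = pi/6, nous trouvons x = 8.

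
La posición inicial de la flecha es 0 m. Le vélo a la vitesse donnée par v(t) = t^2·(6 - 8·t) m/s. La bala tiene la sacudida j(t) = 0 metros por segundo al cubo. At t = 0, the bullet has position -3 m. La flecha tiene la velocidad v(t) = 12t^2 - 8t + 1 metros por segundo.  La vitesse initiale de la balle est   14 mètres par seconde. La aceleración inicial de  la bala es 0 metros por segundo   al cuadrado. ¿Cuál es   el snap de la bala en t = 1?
Partiendo de la sacudida j(t) = 0, tomamos 1 derivada. La derivada de la sacudida da el snap: s(t) = 0. Tenemos el snap s(t) = 0. Sustituyendo t = 1: s(1) = 0.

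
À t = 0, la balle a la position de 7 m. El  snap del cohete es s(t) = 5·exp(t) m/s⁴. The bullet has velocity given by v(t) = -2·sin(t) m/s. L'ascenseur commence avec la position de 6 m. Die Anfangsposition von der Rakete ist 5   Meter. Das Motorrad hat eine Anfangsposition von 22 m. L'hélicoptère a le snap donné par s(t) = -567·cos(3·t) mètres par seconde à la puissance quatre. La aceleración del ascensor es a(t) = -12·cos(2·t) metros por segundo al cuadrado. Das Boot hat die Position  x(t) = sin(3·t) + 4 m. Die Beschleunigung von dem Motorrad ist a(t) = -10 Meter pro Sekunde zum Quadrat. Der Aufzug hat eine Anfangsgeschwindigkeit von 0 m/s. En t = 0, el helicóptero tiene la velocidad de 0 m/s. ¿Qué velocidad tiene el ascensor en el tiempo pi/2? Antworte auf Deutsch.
Ausgehend von der Beschleunigung a(t) = -12·cos(2·t), nehmen wir 1 Integral. Das Integral von der Beschleunigung ist die Geschwindigkeit. Mit v(0) = 0 erhalten wir v(t) = -6·sin(2·t). Wir haben die Geschwindigkeit v(t) = -6·sin(2·t). Durch Einsetzen von t = pi/2: v(pi/2) = 0.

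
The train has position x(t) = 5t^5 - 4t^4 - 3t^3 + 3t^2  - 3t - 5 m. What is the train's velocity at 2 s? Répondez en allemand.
Um dies zu lösen, müssen wir 1 Ableitung unserer Gleichung für die Position x(t) = 5·t^5 - 4·t^4 - 3·t^3 + 3·t^2 - 3·t - 5 nehmen. Durch Ableiten von der Position erhalten wir die Geschwindigkeit: v(t) = 25·t^4 - 16·t^3 - 9·t^2 + 6·t - 3. Mit v(t) = 25·t^4 - 16·t^3 - 9·t^2 + 6·t - 3 und Einsetzen von t = 2, finden wir v = 245.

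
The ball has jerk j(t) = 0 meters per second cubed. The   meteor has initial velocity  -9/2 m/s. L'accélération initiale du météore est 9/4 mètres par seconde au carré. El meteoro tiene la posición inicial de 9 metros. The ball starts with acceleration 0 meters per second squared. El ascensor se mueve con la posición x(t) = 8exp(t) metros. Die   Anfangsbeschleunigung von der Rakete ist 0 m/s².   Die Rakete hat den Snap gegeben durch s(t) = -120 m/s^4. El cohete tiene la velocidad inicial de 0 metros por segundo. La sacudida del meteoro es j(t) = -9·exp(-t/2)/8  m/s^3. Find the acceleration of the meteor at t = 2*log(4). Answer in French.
Nous devons trouver l'intégrale de notre équation du jerk j(t) = -9·exp(-t/2)/8 1 fois. En intégrant le jerk et en utilisant la condition initiale a(0) = 9/4, nous obtenons a(t) = 9·exp(-t/2)/4. Nous avons l'accélération a(t) = 9·exp(-t/2)/4. En substituant t = 2*log(4): a(2*log(4)) = 9/16.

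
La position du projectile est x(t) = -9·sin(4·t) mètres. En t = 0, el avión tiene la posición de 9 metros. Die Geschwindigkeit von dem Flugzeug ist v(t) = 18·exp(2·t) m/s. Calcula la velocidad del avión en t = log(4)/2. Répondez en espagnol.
Usando v(t) = 18·exp(2·t) y sustituyendo t = log(4)/2, encontramos v = 72.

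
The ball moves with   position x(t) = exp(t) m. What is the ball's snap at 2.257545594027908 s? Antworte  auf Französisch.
Pour résoudre ceci, nous devons prendre 4 dérivées de notre équation de la position x(t) = exp(t). En prenant d/dt de x(t), nous trouvons v(t) = exp(t). La dérivée de la vitesse donne l'accélération: a(t) = exp(t). En prenant d/dt de a(t), nous trouvons j(t) = exp(t). En prenant d/dt de j(t), nous trouvons s(t) = exp(t). Nous avons le snap s(t) = exp(t). En substituant t = 2.257545594027908: s(2.257545594027908) = 9.55959721666686.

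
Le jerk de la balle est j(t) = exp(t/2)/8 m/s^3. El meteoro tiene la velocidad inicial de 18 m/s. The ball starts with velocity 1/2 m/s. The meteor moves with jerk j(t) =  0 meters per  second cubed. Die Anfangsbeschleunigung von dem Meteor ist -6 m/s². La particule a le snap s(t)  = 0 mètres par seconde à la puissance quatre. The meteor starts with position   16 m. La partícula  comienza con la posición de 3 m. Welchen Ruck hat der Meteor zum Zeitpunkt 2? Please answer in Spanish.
Usando j(t) = 0 y sustituyendo t = 2, encontramos j = 0.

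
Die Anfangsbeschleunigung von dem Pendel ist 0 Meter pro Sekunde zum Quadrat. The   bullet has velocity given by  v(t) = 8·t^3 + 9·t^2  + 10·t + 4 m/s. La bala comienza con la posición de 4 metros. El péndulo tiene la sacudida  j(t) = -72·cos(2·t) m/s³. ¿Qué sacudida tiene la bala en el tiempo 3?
Partiendo de la velocidad v(t) = 8·t^3 + 9·t^2 + 10·t + 4, tomamos 2 derivadas. Derivando la velocidad, obtenemos la aceleración: a(t) = 24·t^2 + 18·t + 10. Tomando d/dt de a(t), encontramos j(t) = 48·t + 18. De la ecuación de la sacudida j(t) = 48·t + 18, sustituimos t = 3 para obtener j = 162.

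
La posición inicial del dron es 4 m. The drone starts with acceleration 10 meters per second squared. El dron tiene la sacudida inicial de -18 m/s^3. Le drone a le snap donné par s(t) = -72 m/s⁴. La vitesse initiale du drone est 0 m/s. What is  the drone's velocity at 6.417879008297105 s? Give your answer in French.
Nous devons trouver la primitive de notre équation du snap s(t) = -72 3 fois. En prenant ∫s(t)dt et en appliquant j(0) = -18, nous trouvons j(t) = -72·t - 18. L'intégrale du jerk, avec a(0) = 10, donne l'accélération: a(t) = -36·t^2 - 18·t + 10. En intégrant l'accélération et en utilisant la condition initiale v(0) = 0, nous obtenons v(t) = t·(-12·t^2 - 9·t + 10). De l'équation de la vitesse v(t) = t·(-12·t^2 - 9·t + 10), nous substituons t = 6.417879008297105 pour obtenir v = -3478.68913707934.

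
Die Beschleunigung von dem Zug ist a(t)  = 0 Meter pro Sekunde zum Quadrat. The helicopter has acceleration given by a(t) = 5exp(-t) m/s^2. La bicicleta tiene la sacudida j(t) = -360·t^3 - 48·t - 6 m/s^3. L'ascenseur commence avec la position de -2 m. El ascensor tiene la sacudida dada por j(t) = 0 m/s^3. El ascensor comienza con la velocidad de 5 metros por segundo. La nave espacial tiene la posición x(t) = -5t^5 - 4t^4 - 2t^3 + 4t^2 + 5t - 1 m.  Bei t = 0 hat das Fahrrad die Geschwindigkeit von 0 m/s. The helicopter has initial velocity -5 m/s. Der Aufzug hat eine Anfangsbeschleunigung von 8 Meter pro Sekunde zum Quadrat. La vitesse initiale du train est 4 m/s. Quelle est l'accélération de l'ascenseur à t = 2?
Nous devons intégrer notre équation du jerk j(t) = 0 1 fois. En intégrant le jerk et en utilisant la condition initiale a(0) = 8, nous obtenons a(t) = 8. En utilisant a(t) = 8 et en substituant t = 2, nous trouvons a = 8.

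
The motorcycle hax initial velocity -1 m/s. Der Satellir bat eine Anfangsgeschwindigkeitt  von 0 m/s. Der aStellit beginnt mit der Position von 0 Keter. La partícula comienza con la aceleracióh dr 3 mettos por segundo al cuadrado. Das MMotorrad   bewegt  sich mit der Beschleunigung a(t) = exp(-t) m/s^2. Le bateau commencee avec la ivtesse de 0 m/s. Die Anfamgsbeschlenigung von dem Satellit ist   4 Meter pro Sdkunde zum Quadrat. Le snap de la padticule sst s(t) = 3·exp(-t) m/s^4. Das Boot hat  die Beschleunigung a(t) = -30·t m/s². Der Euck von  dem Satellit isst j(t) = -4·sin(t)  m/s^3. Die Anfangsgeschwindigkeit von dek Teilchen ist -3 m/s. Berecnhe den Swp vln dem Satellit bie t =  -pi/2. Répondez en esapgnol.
Partiendo de la sacudida j(t) = -4·sin(t), tomamos 1 derivada. Tomando d/dt de j(t), encontramos s(t) = -4·cos(t). Tenemos el snap s(t) = -4·cos(t). Sustituyendo t = -pi/2: s(-pi/2) = 0.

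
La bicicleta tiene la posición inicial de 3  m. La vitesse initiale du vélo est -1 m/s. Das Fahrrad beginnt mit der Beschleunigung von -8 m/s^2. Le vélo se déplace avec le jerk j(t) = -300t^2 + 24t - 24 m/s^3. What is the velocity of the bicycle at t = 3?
We must find the integral of our jerk equation j(t) = -300·t^2 + 24·t - 24 2 times. The integral of jerk, with a(0) = -8, gives acceleration: a(t) = -100·t^3 + 12·t^2 - 24·t - 8. Finding the antiderivative of a(t) and using v(0) = -1: v(t) = -25·t^4 + 4·t^3 - 12·t^2 - 8·t - 1. From the given velocity equation v(t) = -25·t^4 + 4·t^3 - 12·t^2 - 8·t - 1, we substitute t = 3 to get v = -2050.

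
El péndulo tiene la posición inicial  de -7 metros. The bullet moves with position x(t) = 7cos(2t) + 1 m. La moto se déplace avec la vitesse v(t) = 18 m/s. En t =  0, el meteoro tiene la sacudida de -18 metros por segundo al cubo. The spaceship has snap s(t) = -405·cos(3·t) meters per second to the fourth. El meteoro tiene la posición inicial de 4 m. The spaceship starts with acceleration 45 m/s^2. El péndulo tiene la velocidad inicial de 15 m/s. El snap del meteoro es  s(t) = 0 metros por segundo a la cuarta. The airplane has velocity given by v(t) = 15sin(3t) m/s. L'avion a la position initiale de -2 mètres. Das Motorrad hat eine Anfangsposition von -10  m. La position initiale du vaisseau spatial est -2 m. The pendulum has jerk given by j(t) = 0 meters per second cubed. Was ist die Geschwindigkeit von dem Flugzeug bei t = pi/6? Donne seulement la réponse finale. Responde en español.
En t = pi/6, v = 15.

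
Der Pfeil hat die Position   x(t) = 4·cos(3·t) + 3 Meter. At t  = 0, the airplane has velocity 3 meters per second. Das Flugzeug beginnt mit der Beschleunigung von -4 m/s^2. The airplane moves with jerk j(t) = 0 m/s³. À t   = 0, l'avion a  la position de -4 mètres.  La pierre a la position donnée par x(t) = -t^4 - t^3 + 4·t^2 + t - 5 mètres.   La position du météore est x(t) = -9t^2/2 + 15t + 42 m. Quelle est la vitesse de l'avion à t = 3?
Nous devons intégrer notre équation du jerk j(t) = 0 2 fois. En intégrant le jerk et en utilisant la condition initiale a(0) = -4, nous obtenons a(t) = -4. La primitive de l'accélération, avec v(0) = 3, donne la vitesse: v(t) = 3 - 4·t. Nous avons la vitesse v(t) = 3 - 4·t. En substituant t = 3: v(3) = -9.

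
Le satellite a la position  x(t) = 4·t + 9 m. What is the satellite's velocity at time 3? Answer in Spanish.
Para resolver esto, necesitamos tomar 1 derivada de nuestra ecuación de la posición x(t) = 4·t + 9. Derivando la posición, obtenemos la velocidad: v(t) = 4. Tenemos la velocidad v(t) = 4. Sustituyendo t = 3: v(3) = 4.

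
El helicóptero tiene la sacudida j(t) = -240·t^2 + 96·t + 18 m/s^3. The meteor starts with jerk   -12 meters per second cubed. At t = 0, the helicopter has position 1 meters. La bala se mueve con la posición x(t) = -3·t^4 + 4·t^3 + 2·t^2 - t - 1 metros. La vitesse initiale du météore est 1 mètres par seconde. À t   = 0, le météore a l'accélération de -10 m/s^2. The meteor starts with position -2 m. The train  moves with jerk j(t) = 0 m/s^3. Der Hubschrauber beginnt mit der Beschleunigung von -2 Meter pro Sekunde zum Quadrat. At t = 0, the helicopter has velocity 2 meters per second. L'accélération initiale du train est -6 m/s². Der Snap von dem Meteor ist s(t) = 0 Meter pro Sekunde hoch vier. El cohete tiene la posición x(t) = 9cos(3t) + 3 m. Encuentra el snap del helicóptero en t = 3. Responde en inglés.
Starting from jerk j(t) = -240·t^2 + 96·t + 18, we take 1 derivative. Differentiating jerk, we get snap: s(t) = 96 - 480·t. From the given snap equation s(t) = 96 - 480·t, we substitute t = 3 to get s = -1344.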